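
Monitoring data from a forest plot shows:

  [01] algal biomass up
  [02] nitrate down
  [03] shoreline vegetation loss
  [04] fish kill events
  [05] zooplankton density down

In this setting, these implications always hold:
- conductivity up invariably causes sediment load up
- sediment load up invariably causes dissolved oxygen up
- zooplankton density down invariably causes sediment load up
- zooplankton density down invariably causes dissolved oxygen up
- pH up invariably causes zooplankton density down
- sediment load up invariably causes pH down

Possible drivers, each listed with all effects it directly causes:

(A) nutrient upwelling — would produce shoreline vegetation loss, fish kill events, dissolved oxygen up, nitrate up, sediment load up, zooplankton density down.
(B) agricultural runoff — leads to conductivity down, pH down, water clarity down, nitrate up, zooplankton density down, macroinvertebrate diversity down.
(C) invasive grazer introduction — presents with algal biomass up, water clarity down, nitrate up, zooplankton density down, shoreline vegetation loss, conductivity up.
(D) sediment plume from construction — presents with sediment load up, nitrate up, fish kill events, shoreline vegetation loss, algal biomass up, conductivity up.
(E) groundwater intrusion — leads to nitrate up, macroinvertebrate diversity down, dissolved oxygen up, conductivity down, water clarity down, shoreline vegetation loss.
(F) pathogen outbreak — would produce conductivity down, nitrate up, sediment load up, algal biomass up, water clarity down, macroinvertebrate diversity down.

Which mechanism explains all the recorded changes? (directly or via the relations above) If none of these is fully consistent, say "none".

For each candidate, compare predicted effects to what was observed:
(A) nutrient upwelling — fails on algal biomass up, nitrate down (predicts nitrate up, not nitrate down)
(B) agricultural runoff — algal biomass up -; nitrate down -; shoreline vegetation loss -; fish kill events -; zooplankton density down +
(C) invasive grazer introduction — fails on nitrate down, fish kill events (predicts nitrate up, not nitrate down)
(D) sediment plume from construction — algal biomass up +; nitrate down -; shoreline vegetation loss +; fish kill events +; zooplankton density down -
(E) groundwater intrusion — algal biomass up -; nitrate down -; shoreline vegetation loss +; fish kill events -; zooplankton density down -
(F) pathogen outbreak — algal biomass up +; nitrate down -; shoreline vegetation loss -; fish kill events -; zooplankton density down -
None of the listed candidates fits everything.

none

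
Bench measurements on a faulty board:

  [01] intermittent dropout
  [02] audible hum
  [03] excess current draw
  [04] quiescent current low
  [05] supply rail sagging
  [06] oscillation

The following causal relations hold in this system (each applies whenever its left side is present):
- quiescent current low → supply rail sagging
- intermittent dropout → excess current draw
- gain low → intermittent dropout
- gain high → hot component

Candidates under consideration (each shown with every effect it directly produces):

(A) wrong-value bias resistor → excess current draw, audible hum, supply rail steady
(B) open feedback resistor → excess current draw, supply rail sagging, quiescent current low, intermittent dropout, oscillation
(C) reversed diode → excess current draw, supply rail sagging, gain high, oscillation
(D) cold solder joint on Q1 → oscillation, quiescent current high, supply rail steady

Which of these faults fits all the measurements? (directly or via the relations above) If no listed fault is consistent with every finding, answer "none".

none

For each candidate, compare predicted effects to what was observed:
(A) wrong-value bias resistor — intermittent dropout ✗; audible hum ✓; excess current draw ✓; quiescent current low ✗; supply rail sagging ✗; oscillation ✗
(B) open feedback resistor — intermittent dropout ✓; audible hum ✗; excess current draw ✓; quiescent current low ✓; supply rail sagging ✓; oscillation ✓
(C) reversed diode — does not account for intermittent dropout, audible hum, quiescent current low
(D) cold solder joint on Q1 — intermittent dropout ✗; audible hum ✗; excess current draw ✗; quiescent current low ✗; supply rail sagging ✗; oscillation ✓
Every candidate fails on at least one observation.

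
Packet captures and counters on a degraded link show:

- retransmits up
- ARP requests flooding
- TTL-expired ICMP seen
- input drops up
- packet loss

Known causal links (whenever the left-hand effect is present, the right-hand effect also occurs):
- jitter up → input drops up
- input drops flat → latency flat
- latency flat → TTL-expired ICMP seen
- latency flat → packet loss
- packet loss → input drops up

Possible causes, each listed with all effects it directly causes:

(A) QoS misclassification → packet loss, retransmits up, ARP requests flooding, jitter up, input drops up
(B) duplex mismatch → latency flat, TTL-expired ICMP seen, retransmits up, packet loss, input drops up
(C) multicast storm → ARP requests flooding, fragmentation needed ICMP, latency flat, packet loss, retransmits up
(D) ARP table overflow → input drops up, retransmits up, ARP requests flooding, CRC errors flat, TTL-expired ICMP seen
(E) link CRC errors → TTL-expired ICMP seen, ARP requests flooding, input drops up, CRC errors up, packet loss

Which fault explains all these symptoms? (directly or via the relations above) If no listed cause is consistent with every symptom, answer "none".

C

For each candidate, compare predicted effects to what was observed:
(A) QoS misclassification — retransmits up +; ARP requests flooding +; TTL-expired ICMP seen -; input drops up +; packet loss +
(B) duplex mismatch — retransmits up +; ARP requests flooding -; TTL-expired ICMP seen +; input drops up +; packet loss +
(C) multicast storm — retransmits up +; ARP requests flooding +; TTL-expired ICMP seen + (via latency flat → TTL-expired ICMP seen); input drops up + (via packet loss → input drops up); packet loss +
(D) ARP table overflow — does not account for packet loss
(E) link CRC errors — does not account for retransmits up
(C) is the only candidate with no mismatches.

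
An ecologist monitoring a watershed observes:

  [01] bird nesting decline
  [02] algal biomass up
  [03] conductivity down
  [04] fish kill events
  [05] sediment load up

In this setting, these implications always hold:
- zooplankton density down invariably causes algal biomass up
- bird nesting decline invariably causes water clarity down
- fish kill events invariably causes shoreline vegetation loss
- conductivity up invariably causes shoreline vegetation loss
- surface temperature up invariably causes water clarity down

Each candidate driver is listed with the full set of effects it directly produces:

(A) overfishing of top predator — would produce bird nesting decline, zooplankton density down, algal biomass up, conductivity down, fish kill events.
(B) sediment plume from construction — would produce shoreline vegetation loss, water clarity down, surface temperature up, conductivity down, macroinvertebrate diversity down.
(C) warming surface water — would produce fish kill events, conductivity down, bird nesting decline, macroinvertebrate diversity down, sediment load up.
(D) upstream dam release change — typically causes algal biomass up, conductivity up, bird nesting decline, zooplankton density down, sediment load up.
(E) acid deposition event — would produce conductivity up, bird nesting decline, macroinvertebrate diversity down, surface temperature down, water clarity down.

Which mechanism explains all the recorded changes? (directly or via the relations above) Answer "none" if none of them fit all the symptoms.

none

Testing each hypothesis:
(A) overfishing of top predator — bird nesting decline ✓; algal biomass up ✓; conductivity down ✓; fish kill events ✓; sediment load up ✗
(B) sediment plume from construction — does not account for bird nesting decline, algal biomass up, fish kill events, sediment load up
(C) warming surface water — does not account for algal biomass up
(D) upstream dam release change — fails on conductivity down, fish kill events (predicts conductivity up, not conductivity down)
(E) acid deposition event — fails on algal biomass up, conductivity down, fish kill events, sediment load up (predicts conductivity up, not conductivity down)
None of the listed candidates fits everything.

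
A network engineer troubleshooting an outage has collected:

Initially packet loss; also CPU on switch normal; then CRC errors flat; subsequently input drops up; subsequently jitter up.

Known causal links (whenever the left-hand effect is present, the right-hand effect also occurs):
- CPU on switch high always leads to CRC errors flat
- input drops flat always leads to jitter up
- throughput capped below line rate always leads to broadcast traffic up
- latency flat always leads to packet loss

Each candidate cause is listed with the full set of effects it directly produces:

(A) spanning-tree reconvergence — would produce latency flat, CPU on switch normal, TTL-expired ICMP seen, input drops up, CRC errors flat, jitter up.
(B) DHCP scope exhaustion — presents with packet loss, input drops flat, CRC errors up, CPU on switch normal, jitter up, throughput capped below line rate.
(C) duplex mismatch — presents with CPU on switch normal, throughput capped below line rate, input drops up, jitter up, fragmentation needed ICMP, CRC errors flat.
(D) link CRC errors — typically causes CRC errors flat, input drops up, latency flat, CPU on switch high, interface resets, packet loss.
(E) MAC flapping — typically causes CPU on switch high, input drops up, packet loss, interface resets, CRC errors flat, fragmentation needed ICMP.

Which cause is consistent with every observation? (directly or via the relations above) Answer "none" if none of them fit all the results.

A

Per-candidate check:
(A) spanning-tree reconvergence — packet loss + (via latency flat → packet loss); CPU on switch normal +; CRC errors flat +; input drops up +; jitter up +
(B) DHCP scope exhaustion — packet loss +; CPU on switch normal +; CRC errors flat -; input drops up -; jitter up +
(C) duplex mismatch — packet loss -; CPU on switch normal +; CRC errors flat +; input drops up +; jitter up +
(D) link CRC errors — fails on CPU on switch normal, jitter up (predicts CPU on switch high, not CPU on switch normal)
(E) MAC flapping — packet loss +; CPU on switch normal -; CRC errors flat +; input drops up +; jitter up -
(A) is the only candidate with no mismatches.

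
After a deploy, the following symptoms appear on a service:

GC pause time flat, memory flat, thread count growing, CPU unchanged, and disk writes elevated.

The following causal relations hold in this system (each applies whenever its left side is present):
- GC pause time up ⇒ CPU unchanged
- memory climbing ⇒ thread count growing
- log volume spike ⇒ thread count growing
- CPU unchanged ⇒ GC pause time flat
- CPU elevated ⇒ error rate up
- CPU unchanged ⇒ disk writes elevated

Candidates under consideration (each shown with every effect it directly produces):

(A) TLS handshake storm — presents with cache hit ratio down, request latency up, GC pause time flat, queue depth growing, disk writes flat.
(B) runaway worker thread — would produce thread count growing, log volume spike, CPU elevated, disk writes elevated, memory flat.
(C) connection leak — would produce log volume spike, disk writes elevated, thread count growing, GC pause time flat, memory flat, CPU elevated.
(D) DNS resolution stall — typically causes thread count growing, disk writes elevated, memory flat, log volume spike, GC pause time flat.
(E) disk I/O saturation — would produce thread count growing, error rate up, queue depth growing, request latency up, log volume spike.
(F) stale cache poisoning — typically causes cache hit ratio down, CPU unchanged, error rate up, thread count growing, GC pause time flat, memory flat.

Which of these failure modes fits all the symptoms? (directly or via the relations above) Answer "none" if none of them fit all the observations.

Testing each hypothesis:
(A) TLS handshake storm — GC pause time flat +; memory flat -; thread count growing -; CPU unchanged -; disk writes elevated -
(B) runaway worker thread — GC pause time flat -; memory flat +; thread count growing +; CPU unchanged -; disk writes elevated +
(C) connection leak — fails on CPU unchanged (predicts CPU elevated, not CPU unchanged)
(D) DNS resolution stall — GC pause time flat +; memory flat +; thread count growing +; CPU unchanged -; disk writes elevated +
(E) disk I/O saturation — GC pause time flat -; memory flat -; thread count growing +; CPU unchanged -; disk writes elevated -
(F) stale cache poisoning — accounts for every observation (disk writes elevated by CPU unchanged → disk writes elevated)
(F) is the only candidate with no mismatches.

F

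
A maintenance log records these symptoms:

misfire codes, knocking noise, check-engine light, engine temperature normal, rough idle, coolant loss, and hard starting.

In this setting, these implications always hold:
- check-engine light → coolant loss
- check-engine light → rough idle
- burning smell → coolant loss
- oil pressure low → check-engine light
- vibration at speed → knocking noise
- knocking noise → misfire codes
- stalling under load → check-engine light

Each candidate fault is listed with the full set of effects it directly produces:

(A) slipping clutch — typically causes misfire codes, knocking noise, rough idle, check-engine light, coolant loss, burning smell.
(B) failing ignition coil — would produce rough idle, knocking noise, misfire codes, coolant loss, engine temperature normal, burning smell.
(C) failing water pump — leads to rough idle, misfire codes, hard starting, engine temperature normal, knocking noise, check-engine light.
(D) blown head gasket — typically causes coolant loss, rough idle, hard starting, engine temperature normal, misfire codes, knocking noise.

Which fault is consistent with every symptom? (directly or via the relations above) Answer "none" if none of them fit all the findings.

C

Per-candidate check:
(A) slipping clutch — does not account for engine temperature normal, hard starting
(B) failing ignition coil — does not account for check-engine light, hard starting
(C) failing water pump — misfire codes yes; knocking noise yes; check-engine light yes; engine temperature normal yes; rough idle yes; coolant loss yes (via check-engine light → coolant loss); hard starting yes
(D) blown head gasket — does not account for check-engine light
(C) is the only candidate with no mismatches.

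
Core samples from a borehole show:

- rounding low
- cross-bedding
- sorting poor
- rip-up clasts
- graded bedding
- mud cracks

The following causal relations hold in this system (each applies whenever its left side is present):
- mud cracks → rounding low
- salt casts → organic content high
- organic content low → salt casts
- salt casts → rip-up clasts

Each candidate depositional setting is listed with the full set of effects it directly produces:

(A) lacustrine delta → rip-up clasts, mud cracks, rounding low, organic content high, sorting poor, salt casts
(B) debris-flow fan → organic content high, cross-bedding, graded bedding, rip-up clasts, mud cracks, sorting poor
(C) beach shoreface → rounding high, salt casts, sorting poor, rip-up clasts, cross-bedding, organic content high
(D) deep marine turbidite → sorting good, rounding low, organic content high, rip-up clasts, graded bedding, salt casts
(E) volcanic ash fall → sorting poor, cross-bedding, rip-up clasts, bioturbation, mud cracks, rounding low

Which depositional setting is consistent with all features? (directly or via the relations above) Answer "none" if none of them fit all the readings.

B

Testing each hypothesis:
(A) lacustrine delta — does not account for cross-bedding, graded bedding
(B) debris-flow fan — accounts for every observation (rounding low via mud cracks → rounding low)
(C) beach shoreface — rounding low NO; cross-bedding yes; sorting poor yes; rip-up clasts yes; graded bedding NO; mud cracks NO
(D) deep marine turbidite — fails on cross-bedding, sorting poor, mud cracks (predicts sorting good, not sorting poor)
(E) volcanic ash fall — does not account for graded bedding
(B) is the only candidate with no mismatches.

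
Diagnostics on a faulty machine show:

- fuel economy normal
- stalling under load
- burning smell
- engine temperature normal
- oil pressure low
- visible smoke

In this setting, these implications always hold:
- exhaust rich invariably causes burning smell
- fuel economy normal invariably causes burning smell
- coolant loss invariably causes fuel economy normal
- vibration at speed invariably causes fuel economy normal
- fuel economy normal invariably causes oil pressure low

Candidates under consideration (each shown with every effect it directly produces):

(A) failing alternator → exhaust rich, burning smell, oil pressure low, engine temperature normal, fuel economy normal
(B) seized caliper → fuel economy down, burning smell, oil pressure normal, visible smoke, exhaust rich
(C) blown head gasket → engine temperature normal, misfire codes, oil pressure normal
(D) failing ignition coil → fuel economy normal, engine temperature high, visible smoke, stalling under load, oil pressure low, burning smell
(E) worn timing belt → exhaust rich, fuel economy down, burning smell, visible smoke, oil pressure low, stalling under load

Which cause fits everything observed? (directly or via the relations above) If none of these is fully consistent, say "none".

none

Checking each candidate against the observations:
(A) failing alternator — does not account for stalling under load, visible smoke
(B) seized caliper — fails on fuel economy normal, stalling under load, engine temperature normal, oil pressure low (predicts fuel economy down, not fuel economy normal; predicts oil pressure normal, not oil pressure low)
(C) blown head gasket — fuel economy normal NO; stalling under load NO; burning smell NO; engine temperature normal yes; oil pressure low NO; visible smoke NO
(D) failing ignition coil — fails on engine temperature normal (predicts engine temperature high, not engine temperature normal)
(E) worn timing belt — fuel economy normal NO; stalling under load yes; burning smell yes; engine temperature normal NO; oil pressure low yes; visible smoke yes
None of the listed candidates fits everything.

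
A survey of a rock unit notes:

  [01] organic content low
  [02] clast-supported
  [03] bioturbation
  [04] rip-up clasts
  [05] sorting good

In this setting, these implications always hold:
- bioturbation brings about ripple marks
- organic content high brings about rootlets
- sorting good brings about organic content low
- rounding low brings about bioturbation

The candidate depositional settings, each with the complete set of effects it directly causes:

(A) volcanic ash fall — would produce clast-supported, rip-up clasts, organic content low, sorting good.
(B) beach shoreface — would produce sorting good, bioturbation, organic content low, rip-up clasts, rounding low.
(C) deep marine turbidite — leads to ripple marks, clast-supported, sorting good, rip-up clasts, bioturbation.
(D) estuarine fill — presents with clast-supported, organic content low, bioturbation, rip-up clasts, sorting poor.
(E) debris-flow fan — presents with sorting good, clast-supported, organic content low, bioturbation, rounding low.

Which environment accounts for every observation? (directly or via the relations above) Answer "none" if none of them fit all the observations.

C

Testing each hypothesis:
(A) volcanic ash fall — does not account for bioturbation
(B) beach shoreface — does not account for clast-supported
(C) deep marine turbidite — accounts for every observation (organic content low by sorting good → organic content low)
(D) estuarine fill — organic content low ✓; clast-supported ✓; bioturbation ✓; rip-up clasts ✓; sorting good ✗
(E) debris-flow fan — does not account for rip-up clasts
(C) is the only candidate with no mismatches.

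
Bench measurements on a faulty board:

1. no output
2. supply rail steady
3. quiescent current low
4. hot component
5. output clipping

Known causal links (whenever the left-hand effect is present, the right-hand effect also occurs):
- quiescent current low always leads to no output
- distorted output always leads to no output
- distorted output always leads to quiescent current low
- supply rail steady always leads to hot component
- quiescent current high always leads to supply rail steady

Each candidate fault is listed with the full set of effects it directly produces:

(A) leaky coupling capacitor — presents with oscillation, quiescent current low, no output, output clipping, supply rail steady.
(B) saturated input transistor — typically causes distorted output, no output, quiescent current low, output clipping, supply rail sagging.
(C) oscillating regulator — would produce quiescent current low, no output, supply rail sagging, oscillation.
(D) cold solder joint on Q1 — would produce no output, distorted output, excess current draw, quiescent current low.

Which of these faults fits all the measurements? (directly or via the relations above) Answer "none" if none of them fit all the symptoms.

A

Testing each hypothesis:
(A) leaky coupling capacitor — no output +; supply rail steady +; quiescent current low +; hot component + (via supply rail steady → hot component); output clipping +
(B) saturated input transistor — no output +; supply rail steady -; quiescent current low +; hot component -; output clipping +
(C) oscillating regulator — fails on supply rail steady, hot component, output clipping (predicts supply rail sagging, not supply rail steady)
(D) cold solder joint on Q1 — does not account for supply rail steady, hot component, output clipping
(A) is the only candidate with no mismatches.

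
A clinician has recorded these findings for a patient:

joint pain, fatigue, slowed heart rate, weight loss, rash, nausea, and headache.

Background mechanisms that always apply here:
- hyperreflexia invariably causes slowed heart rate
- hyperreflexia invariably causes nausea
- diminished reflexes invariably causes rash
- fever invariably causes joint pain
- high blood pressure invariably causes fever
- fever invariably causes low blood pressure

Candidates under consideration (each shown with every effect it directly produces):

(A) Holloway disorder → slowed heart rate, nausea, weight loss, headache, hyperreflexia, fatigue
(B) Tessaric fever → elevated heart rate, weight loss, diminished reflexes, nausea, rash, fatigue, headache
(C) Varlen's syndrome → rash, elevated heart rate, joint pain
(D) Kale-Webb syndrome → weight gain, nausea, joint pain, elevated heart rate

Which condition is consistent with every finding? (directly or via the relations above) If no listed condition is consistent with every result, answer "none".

none

For each candidate, compare predicted effects to what was observed:
(A) Holloway disorder — joint pain miss; fatigue match; slowed heart rate match; weight loss match; rash miss; nausea match; headache match
(B) Tessaric fever — joint pain miss; fatigue match; slowed heart rate miss; weight loss match; rash match; nausea match; headache match
(C) Varlen's syndrome — joint pain match; fatigue miss; slowed heart rate miss; weight loss miss; rash match; nausea miss; headache miss
(D) Kale-Webb syndrome — fails on fatigue, slowed heart rate, weight loss, rash, headache (predicts elevated heart rate, not slowed heart rate; predicts weight gain, not weight loss)
Every candidate fails on at least one observation.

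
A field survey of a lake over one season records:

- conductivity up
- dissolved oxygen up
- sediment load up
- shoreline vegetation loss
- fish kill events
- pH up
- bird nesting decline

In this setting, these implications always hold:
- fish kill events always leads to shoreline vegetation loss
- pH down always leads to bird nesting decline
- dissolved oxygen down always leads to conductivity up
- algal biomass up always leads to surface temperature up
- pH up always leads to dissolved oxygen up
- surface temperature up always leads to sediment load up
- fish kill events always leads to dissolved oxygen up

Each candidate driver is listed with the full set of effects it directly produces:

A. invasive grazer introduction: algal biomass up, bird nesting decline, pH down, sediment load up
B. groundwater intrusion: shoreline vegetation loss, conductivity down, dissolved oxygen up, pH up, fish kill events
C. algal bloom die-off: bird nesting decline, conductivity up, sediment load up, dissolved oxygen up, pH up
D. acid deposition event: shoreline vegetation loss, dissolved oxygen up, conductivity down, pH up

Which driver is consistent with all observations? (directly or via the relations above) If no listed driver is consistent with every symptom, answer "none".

none

For each candidate, compare predicted effects to what was observed:
(A) invasive grazer introduction — fails on conductivity up, dissolved oxygen up, shoreline vegetation loss, fish kill events, pH up (predicts pH down, not pH up)
(B) groundwater intrusion — fails on conductivity up, sediment load up, bird nesting decline (predicts conductivity down, not conductivity up)
(C) algal bloom die-off — conductivity up yes; dissolved oxygen up yes; sediment load up yes; shoreline vegetation loss NO; fish kill events NO; pH up yes; bird nesting decline yes
(D) acid deposition event — fails on conductivity up, sediment load up, fish kill events, bird nesting decline (predicts conductivity down, not conductivity up)
No candidate is consistent with all observations.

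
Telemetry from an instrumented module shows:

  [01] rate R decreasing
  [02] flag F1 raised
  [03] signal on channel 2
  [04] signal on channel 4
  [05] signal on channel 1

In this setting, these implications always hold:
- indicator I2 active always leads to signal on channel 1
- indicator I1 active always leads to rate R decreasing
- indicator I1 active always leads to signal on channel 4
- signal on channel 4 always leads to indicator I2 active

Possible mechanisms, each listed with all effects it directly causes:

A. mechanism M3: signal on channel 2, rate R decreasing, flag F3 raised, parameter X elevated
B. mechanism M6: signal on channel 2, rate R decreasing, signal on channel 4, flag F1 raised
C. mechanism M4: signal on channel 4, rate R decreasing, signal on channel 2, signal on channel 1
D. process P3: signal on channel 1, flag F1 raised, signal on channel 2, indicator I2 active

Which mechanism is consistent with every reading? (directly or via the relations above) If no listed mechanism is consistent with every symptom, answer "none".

For each candidate, compare predicted effects to what was observed:
(A) mechanism M3 — rate R decreasing match; flag F1 raised miss; signal on channel 2 match; signal on channel 4 miss; signal on channel 1 miss
(B) mechanism M6 — accounts for every observation (signal on channel 1 through signal on channel 4 → indicator I2 active → signal on channel 1)
(C) mechanism M4 — rate R decreasing match; flag F1 raised miss; signal on channel 2 match; signal on channel 4 match; signal on channel 1 match
(D) process P3 — does not account for rate R decreasing, signal on channel 4
(B) alone accounts for all the evidence.

B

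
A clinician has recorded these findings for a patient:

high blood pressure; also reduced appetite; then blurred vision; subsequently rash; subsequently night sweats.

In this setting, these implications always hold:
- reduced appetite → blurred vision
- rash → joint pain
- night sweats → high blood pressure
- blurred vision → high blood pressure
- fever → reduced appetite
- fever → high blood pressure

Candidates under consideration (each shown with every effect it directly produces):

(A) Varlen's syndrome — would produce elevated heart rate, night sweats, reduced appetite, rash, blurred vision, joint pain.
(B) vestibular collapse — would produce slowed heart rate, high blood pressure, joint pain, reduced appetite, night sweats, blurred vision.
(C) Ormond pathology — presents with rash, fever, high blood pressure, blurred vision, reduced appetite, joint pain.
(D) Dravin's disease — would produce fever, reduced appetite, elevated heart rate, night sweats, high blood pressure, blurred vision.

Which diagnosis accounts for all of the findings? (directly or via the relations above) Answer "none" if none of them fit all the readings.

A

Per-candidate check:
(A) Varlen's syndrome — accounts for every observation (high blood pressure by night sweats → high blood pressure)
(B) vestibular collapse — does not account for rash
(C) Ormond pathology — high blood pressure yes; reduced appetite yes; blurred vision yes; rash yes; night sweats NO
(D) Dravin's disease — high blood pressure yes; reduced appetite yes; blurred vision yes; rash NO; night sweats yes
Only (A) is consistent with every observation.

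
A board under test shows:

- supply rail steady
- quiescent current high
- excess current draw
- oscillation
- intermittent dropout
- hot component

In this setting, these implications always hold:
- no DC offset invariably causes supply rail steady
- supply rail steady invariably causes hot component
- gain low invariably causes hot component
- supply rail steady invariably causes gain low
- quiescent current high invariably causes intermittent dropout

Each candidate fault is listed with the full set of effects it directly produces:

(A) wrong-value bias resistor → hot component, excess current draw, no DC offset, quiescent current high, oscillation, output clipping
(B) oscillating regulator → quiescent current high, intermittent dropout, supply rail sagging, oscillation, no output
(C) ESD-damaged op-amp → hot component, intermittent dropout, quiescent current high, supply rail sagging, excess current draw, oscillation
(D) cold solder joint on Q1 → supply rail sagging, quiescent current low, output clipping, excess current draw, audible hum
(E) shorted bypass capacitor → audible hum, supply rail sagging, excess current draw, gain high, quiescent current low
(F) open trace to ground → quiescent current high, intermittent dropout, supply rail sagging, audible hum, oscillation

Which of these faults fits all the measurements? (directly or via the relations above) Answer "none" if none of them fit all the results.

A

For each candidate, compare predicted effects to what was observed:
(A) wrong-value bias resistor — accounts for every observation (supply rail steady through no DC offset → supply rail steady)
(B) oscillating regulator — supply rail steady miss; quiescent current high match; excess current draw miss; oscillation match; intermittent dropout match; hot component miss
(C) ESD-damaged op-amp — fails on supply rail steady (predicts supply rail sagging, not supply rail steady)
(D) cold solder joint on Q1 — fails on supply rail steady, quiescent current high, oscillation, intermittent dropout, hot component (predicts supply rail sagging, not supply rail steady; predicts quiescent current low, not quiescent current high)
(E) shorted bypass capacitor — supply rail steady miss; quiescent current high miss; excess current draw match; oscillation miss; intermittent dropout miss; hot component miss
(F) open trace to ground — supply rail steady miss; quiescent current high match; excess current draw miss; oscillation match; intermittent dropout match; hot component miss
(A) is the only candidate with no mismatches.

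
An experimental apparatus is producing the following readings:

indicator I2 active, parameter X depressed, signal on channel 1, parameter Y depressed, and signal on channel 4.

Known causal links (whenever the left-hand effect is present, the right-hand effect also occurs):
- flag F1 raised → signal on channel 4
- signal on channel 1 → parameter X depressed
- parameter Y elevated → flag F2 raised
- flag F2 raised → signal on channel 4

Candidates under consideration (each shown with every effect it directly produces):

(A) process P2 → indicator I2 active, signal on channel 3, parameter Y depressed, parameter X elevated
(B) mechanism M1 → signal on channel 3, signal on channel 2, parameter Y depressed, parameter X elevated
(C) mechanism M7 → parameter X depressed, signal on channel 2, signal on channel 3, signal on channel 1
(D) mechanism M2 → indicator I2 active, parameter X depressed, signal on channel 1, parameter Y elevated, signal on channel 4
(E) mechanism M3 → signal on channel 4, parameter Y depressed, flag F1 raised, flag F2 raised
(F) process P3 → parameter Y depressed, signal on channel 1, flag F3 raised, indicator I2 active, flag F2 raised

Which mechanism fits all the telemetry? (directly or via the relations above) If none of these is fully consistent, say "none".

F

For each candidate, compare predicted effects to what was observed:
(A) process P2 — fails on parameter X depressed, signal on channel 1, signal on channel 4 (predicts parameter X elevated, not parameter X depressed)
(B) mechanism M1 — fails on indicator I2 active, parameter X depressed, signal on channel 1, signal on channel 4 (predicts parameter X elevated, not parameter X depressed)
(C) mechanism M7 — indicator I2 active miss; parameter X depressed match; signal on channel 1 match; parameter Y depressed miss; signal on channel 4 miss
(D) mechanism M2 — fails on parameter Y depressed (predicts parameter Y elevated, not parameter Y depressed)
(E) mechanism M3 — does not account for indicator I2 active, parameter X depressed, signal on channel 1
(F) process P3 — accounts for every observation (parameter X depressed via signal on channel 1 → parameter X depressed)
(F) is the only candidate with no mismatches.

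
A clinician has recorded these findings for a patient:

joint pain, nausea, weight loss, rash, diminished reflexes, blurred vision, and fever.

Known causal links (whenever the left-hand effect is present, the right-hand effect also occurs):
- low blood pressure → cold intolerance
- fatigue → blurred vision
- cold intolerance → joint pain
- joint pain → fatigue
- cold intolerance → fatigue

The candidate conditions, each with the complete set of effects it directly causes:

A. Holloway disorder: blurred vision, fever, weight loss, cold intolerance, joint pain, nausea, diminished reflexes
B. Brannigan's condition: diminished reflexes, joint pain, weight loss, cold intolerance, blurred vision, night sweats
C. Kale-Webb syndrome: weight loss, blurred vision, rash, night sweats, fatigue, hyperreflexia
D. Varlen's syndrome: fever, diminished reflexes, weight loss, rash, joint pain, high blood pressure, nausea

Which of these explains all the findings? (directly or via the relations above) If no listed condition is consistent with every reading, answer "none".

Testing each hypothesis:
(A) Holloway disorder — does not account for rash
(B) Brannigan's condition — joint pain yes; nausea NO; weight loss yes; rash NO; diminished reflexes yes; blurred vision yes; fever NO
(C) Kale-Webb syndrome — fails on joint pain, nausea, diminished reflexes, fever (predicts hyperreflexia, not diminished reflexes)
(D) Varlen's syndrome — joint pain yes; nausea yes; weight loss yes; rash yes; diminished reflexes yes; blurred vision yes (via joint pain → fatigue → blurred vision); fever yes
(D) alone accounts for all the evidence.

D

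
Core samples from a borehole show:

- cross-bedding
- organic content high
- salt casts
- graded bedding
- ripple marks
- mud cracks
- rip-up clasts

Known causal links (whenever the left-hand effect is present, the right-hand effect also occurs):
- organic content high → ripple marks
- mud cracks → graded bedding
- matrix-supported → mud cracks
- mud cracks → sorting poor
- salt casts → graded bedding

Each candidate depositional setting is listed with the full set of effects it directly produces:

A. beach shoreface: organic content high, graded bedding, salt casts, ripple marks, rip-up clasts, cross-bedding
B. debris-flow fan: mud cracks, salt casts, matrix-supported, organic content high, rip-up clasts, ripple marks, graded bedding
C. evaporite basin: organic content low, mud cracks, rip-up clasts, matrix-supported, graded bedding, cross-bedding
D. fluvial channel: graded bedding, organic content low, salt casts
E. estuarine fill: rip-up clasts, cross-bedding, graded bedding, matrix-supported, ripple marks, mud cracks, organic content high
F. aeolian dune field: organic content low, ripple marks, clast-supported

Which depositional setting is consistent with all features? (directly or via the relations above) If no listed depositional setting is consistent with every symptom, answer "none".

none

Testing each hypothesis:
(A) beach shoreface — does not account for mud cracks
(B) debris-flow fan — does not account for cross-bedding
(C) evaporite basin — fails on organic content high, salt casts, ripple marks (predicts organic content low, not organic content high)
(D) fluvial channel — cross-bedding ✗; organic content high ✗; salt casts ✓; graded bedding ✓; ripple marks ✗; mud cracks ✗; rip-up clasts ✗
(E) estuarine fill — does not account for salt casts
(F) aeolian dune field — fails on cross-bedding, organic content high, salt casts, graded bedding, mud cracks, rip-up clasts (predicts organic content low, not organic content high)
No candidate is consistent with all observations.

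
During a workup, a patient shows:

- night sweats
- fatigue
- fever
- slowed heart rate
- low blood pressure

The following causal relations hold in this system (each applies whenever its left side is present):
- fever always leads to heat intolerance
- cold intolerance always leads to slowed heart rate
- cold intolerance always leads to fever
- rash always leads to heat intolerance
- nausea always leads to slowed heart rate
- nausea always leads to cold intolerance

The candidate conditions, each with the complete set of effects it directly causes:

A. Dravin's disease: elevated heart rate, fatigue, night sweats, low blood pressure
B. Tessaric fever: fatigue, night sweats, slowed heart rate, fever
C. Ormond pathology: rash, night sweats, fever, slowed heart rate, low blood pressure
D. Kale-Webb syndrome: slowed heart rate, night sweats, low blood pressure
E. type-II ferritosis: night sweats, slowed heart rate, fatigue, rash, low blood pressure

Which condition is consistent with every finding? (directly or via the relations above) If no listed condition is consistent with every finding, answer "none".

Testing each hypothesis:
(A) Dravin's disease — night sweats yes; fatigue yes; fever NO; slowed heart rate NO; low blood pressure yes
(B) Tessaric fever — does not account for low blood pressure
(C) Ormond pathology — does not account for fatigue
(D) Kale-Webb syndrome — night sweats yes; fatigue NO; fever NO; slowed heart rate yes; low blood pressure yes
(E) type-II ferritosis — does not account for fever
None of the listed candidates fits everything.

none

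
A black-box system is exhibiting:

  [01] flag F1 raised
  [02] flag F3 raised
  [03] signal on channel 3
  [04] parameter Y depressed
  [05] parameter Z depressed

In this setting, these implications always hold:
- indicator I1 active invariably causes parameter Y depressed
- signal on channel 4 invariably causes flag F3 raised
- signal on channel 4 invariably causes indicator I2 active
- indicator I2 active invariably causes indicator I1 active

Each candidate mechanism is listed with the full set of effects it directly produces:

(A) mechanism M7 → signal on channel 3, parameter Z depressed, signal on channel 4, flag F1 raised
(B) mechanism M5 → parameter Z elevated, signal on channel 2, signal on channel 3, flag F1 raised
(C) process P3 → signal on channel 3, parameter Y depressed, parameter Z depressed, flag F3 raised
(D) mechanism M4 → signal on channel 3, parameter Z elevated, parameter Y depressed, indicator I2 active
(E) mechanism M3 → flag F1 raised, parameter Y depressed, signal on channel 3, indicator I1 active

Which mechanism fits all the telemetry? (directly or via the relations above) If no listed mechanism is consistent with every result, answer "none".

A

Per-candidate check:
(A) mechanism M7 — flag F1 raised match; flag F3 raised match (through signal on channel 4 → flag F3 raised); signal on channel 3 match; parameter Y depressed match (through signal on channel 4 → indicator I2 active → indicator I1 active → parameter Y depressed); parameter Z depressed match
(B) mechanism M5 — fails on flag F3 raised, parameter Y depressed, parameter Z depressed (predicts parameter Z elevated, not parameter Z depressed)
(C) process P3 — does not account for flag F1 raised
(D) mechanism M4 — flag F1 raised miss; flag F3 raised miss; signal on channel 3 match; parameter Y depressed match; parameter Z depressed miss
(E) mechanism M3 — flag F1 raised match; flag F3 raised miss; signal on channel 3 match; parameter Y depressed match; parameter Z depressed miss
Only (A) is consistent with every observation.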